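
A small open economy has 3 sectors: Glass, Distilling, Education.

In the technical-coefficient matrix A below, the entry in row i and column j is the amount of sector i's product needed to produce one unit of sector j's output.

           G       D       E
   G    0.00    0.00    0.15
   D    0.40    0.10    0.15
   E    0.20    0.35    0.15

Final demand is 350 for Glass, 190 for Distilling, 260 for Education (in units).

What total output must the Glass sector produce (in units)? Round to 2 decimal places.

I − A =
  [   1.00     0.00    -0.15]
  [  -0.40     0.90    -0.15]
  [  -0.20    -0.35     0.85]
Cofactors of I−A, C_ij = (−1)^(i+j)·(minor ij) (rows/columns in the sector order above):
  C_11 = (0.90)(0.85) − (-0.15)(-0.35) = 0.7125
  C_12 = −[(-0.40)(0.85) − (-0.15)(-0.20)] = 0.3700
  C_13 = (-0.40)(-0.35) − (0.90)(-0.20) = 0.3200
  C_21 = −[(0.00)(0.85) − (-0.15)(-0.35)] = 0.0525
  C_22 = (1.00)(0.85) − (-0.15)(-0.20) = 0.8200
  C_23 = −[(1.00)(-0.35) − (0.00)(-0.20)] = 0.3500
  C_31 = (0.00)(-0.15) − (-0.15)(0.90) = 0.1350
  C_32 = −[(1.00)(-0.15) − (-0.15)(-0.40)] = 0.2100
  C_33 = (1.00)(0.90) − (0.00)(-0.40) = 0.9000
det(I−A) = Σ_j (I−A)_1j·C_1j = (1.00)(0.7125) + (0.00)(0.3700) + (-0.15)(0.3200) = 0.6645
adj(I−A) = Cᵀ =
  [ 0.7125   0.0525   0.1350]
  [ 0.3700   0.8200   0.2100]
  [ 0.3200   0.3500   0.9000]
(I − A)⁻¹ = adj(I−A) / det(I−A) ≈
  [   1.0722     0.0790     0.2032]
  [   0.5568     1.2340     0.3160]
  [   0.4816     0.5267     1.3544]
x = (I − A)⁻¹ d = adj(I−A)·d / det(I−A), with det(I−A) = 0.6645:
  x_G = (0.7125·350 + 0.0525·190 + 0.1350·260) / 0.6645 = 294.45 / 0.6645 ≈ 443.12
  x_D = (0.3700·350 + 0.8200·190 + 0.2100·260) / 0.6645 = 339.90 / 0.6645 ≈ 511.51
  x_E = (0.3200·350 + 0.3500·190 + 0.9000·260) / 0.6645 = 412.50 / 0.6645 ≈ 620.77

x_G = 443.12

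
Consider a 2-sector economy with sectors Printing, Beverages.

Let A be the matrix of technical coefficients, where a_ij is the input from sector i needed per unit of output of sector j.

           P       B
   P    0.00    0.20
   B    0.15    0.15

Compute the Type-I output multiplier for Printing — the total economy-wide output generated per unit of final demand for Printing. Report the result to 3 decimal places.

I − A =
  [   1.00    -0.20]
  [  -0.15     0.85]
det(I−A) = (1.00)(0.85) − (-0.20)(-0.15) = 0.8200
adj(I−A) = [[0.85, 0.20], [0.15, 1.00]]
(I − A)⁻¹ = adj(I−A) / det(I−A) ≈
  [   1.0366     0.2439]
  [   0.1829     1.2195]
The output multiplier for sector j is the column-j sum of the Leontief inverse (I − A)⁻¹ = adj(I−A) / det(I−A).
Column P of adj(I−A): (0.85, 0.15); det(I−A) = 0.8200.
m_P = (0.85 + 0.15) / 0.8200 = 1.00 / 0.8200 ≈ 1.220.

m_P = 1.220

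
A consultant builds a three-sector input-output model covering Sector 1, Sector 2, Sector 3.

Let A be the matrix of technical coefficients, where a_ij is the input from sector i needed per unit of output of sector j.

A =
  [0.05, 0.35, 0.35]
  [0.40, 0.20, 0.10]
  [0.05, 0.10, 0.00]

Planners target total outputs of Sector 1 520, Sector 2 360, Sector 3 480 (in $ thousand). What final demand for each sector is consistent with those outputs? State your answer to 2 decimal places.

d_1 = 200.00, d_2 = 32.00, d_3 = 418.00

I − A =
  [   0.95    -0.35    -0.35]
  [  -0.40     0.80    -0.10]
  [  -0.05    -0.10     1.00]
d = (I − A) x:
  d_1 = (+0.95)·520 + (-0.35)·360 + (-0.35)·480 = 200.00
  d_2 = (-0.40)·520 + (+0.80)·360 + (-0.10)·480 = 32.00
  d_3 = (-0.05)·520 + (-0.10)·360 + (+1.00)·480 = 418.00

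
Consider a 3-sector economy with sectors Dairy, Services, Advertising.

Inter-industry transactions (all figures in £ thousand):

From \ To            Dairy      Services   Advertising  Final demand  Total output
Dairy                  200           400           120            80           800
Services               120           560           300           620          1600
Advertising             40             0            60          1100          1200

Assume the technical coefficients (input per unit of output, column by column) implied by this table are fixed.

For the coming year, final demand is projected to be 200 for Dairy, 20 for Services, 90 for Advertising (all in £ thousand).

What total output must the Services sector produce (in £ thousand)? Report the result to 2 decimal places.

Technical coefficients a_ij = z_ij / X_j:
  a_11 = 200/800 = 0.25, a_21 = 120/800 = 0.15, a_31 = 40/800 = 0.05
  a_12 = 400/1600 = 0.25, a_22 = 560/1600 = 0.35, a_32 = 0/1600 = 0.00
  a_13 = 120/1200 = 0.10, a_23 = 300/1200 = 0.25, a_33 = 60/1200 = 0.05
I − A =
  [   0.75    -0.25    -0.10]
  [  -0.15     0.65    -0.25]
  [  -0.05     0.00     0.95]
Cofactors of I−A, C_ij = (−1)^(i+j)·(minor ij) (rows/columns in the sector order above):
  C_11 = (0.65)(0.95) − (-0.25)(0.00) = 0.6175
  C_12 = −[(-0.15)(0.95) − (-0.25)(-0.05)] = 0.1550
  C_13 = (-0.15)(0.00) − (0.65)(-0.05) = 0.0325
  C_21 = −[(-0.25)(0.95) − (-0.10)(0.00)] = 0.2375
  C_22 = (0.75)(0.95) − (-0.10)(-0.05) = 0.7075
  C_23 = −[(0.75)(0.00) − (-0.25)(-0.05)] = 0.0125
  C_31 = (-0.25)(-0.25) − (-0.10)(0.65) = 0.1275
  C_32 = −[(0.75)(-0.25) − (-0.10)(-0.15)] = 0.2025
  C_33 = (0.75)(0.65) − (-0.25)(-0.15) = 0.4500
det(I−A) = Σ_j (I−A)_1j·C_1j = (0.75)(0.6175) + (-0.25)(0.1550) + (-0.10)(0.0325) = 0.421125
adj(I−A) = Cᵀ =
  [ 0.6175   0.2375   0.1275]
  [ 0.1550   0.7075   0.2025]
  [ 0.0325   0.0125   0.4500]
(I − A)⁻¹ = adj(I−A) / det(I−A) ≈
  [   1.4663     0.5640     0.3028]
  [   0.3681     1.6800     0.4809]
  [   0.0772     0.0297     1.0686]
x = (I − A)⁻¹ d = adj(I−A)·d / det(I−A), with det(I−A) = 0.421125:
  x_1 = (0.6175·200 + 0.2375·20 + 0.1275·90) / 0.421125 = 139.725 / 0.421125 ≈ 331.79
  x_2 = (0.1550·200 + 0.7075·20 + 0.2025·90) / 0.421125 = 63.375 / 0.421125 ≈ 150.49
  x_3 = (0.0325·200 + 0.0125·20 + 0.4500·90) / 0.421125 = 47.25 / 0.421125 ≈ 112.20

x_2 = 150.49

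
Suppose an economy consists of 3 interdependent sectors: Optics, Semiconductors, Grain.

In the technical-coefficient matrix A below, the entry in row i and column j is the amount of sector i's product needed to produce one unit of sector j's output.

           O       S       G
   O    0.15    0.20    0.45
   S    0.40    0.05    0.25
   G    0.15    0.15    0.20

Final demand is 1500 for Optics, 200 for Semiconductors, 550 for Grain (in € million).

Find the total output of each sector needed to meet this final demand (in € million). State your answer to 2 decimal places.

x_O = 3082.78, x_S = 1937.15, x_G = 1628.74

I − A =
  [   0.85    -0.20    -0.45]
  [  -0.40     0.95    -0.25]
  [  -0.15    -0.15     0.80]
Cofactors of I−A, C_ij = (−1)^(i+j)·(minor ij) (rows/columns in the sector order above):
  C_11 = (0.95)(0.80) − (-0.25)(-0.15) = 0.7225
  C_12 = −[(-0.40)(0.80) − (-0.25)(-0.15)] = 0.3575
  C_13 = (-0.40)(-0.15) − (0.95)(-0.15) = 0.2025
  C_21 = −[(-0.20)(0.80) − (-0.45)(-0.15)] = 0.2275
  C_22 = (0.85)(0.80) − (-0.45)(-0.15) = 0.6125
  C_23 = −[(0.85)(-0.15) − (-0.20)(-0.15)] = 0.1575
  C_31 = (-0.20)(-0.25) − (-0.45)(0.95) = 0.4775
  C_32 = −[(0.85)(-0.25) − (-0.45)(-0.40)] = 0.3925
  C_33 = (0.85)(0.95) − (-0.20)(-0.40) = 0.7275
det(I−A) = Σ_j (I−A)_1j·C_1j = (0.85)(0.7225) + (-0.20)(0.3575) + (-0.45)(0.2025) = 0.4515
adj(I−A) = Cᵀ =
  [ 0.7225   0.2275   0.4775]
  [ 0.3575   0.6125   0.3925]
  [ 0.2025   0.1575   0.7275]
(I − A)⁻¹ = adj(I−A) / det(I−A) ≈
  [   1.6002     0.5039     1.0576]
  [   0.7918     1.3566     0.8693]
  [   0.4485     0.3488     1.6113]
x = (I − A)⁻¹ d = adj(I−A)·d / det(I−A), with det(I−A) = 0.4515:
  x_O = (0.7225·1500 + 0.2275·200 + 0.4775·550) / 0.4515 = 1391.875 / 0.4515 ≈ 3082.78
  x_S = (0.3575·1500 + 0.6125·200 + 0.3925·550) / 0.4515 = 874.625 / 0.4515 ≈ 1937.15
  x_G = (0.2025·1500 + 0.1575·200 + 0.7275·550) / 0.4515 = 735.375 / 0.4515 ≈ 1628.74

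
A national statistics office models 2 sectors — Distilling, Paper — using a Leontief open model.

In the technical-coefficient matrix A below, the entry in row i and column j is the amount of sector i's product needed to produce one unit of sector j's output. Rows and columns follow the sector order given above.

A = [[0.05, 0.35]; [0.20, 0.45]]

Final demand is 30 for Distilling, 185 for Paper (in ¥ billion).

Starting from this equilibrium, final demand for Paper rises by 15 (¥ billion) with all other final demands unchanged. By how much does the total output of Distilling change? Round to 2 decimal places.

I − A =
  [   0.95    -0.35]
  [  -0.20     0.55]
det(I−A) = (0.95)(0.55) − (-0.35)(-0.20) = 0.4525
adj(I−A) = [[0.55, 0.35], [0.20, 0.95]]
(I − A)⁻¹ = adj(I−A) / det(I−A) ≈
  [   1.2155     0.7735]
  [   0.4420     2.0994]
Δx = (I − A)⁻¹ Δd with Δd having +15 in the Paper component and 0 elsewhere.
So Δx_1 = L_12 · (+15), where L_12 = adj(I−A)_12 / det(I−A) = 0.35 / 0.4525.
Δx_1 = 0.35 × (+15) / 0.4525 = 5.25 / 0.4525 ≈ 11.60.

Δx_1 = 11.60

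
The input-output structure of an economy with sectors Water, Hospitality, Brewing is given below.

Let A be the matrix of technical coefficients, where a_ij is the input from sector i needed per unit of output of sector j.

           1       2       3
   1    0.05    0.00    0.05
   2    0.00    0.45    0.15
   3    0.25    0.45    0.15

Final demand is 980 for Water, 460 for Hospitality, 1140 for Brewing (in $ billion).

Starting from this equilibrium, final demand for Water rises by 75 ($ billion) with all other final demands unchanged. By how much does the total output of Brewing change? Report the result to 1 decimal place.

I − A =
  [   0.95     0.00    -0.05]
  [   0.00     0.55    -0.15]
  [  -0.25    -0.45     0.85]
Cofactors of I−A, C_ij = (−1)^(i+j)·(minor ij) (rows/columns in the sector order above):
  C_11 = (0.55)(0.85) − (-0.15)(-0.45) = 0.4000
  C_12 = −[(0.00)(0.85) − (-0.15)(-0.25)] = 0.0375
  C_13 = (0.00)(-0.45) − (0.55)(-0.25) = 0.1375
  C_21 = −[(0.00)(0.85) − (-0.05)(-0.45)] = 0.0225
  C_22 = (0.95)(0.85) − (-0.05)(-0.25) = 0.7950
  C_23 = −[(0.95)(-0.45) − (0.00)(-0.25)] = 0.4275
  C_31 = (0.00)(-0.15) − (-0.05)(0.55) = 0.0275
  C_32 = −[(0.95)(-0.15) − (-0.05)(0.00)] = 0.1425
  C_33 = (0.95)(0.55) − (0.00)(0.00) = 0.5225
det(I−A) = Σ_j (I−A)_1j·C_1j = (0.95)(0.4000) + (0.00)(0.0375) + (-0.05)(0.1375) = 0.373125
adj(I−A) = Cᵀ =
  [ 0.4000   0.0225   0.0275]
  [ 0.0375   0.7950   0.1425]
  [ 0.1375   0.4275   0.5225]
(I − A)⁻¹ = adj(I−A) / det(I−A) ≈
  [   1.0720     0.0603     0.0737]
  [   0.1005     2.1307     0.3819]
  [   0.3685     1.1457     1.4003]
Δx = (I − A)⁻¹ Δd with Δd having +75 in the Water component and 0 elsewhere.
So Δx_3 = L_31 · (+75), where L_31 = adj(I−A)_31 / det(I−A) = 0.1375 / 0.373125.
Δx_3 = 0.1375 × (+75) / 0.373125 = 10.3125 / 0.373125 ≈ 27.6.

Δx_3 = 27.6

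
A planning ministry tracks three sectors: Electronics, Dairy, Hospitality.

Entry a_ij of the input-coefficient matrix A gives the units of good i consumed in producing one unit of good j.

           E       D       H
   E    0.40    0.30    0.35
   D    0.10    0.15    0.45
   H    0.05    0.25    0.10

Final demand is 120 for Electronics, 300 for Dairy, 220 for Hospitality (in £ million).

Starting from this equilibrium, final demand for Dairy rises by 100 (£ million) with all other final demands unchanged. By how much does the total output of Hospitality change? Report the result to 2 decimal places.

I − A =
  [   0.60    -0.30    -0.35]
  [  -0.10     0.85    -0.45]
  [  -0.05    -0.25     0.90]
Cofactors of I−A, C_ij = (−1)^(i+j)·(minor ij) (rows/columns in the sector order above):
  C_11 = (0.85)(0.90) − (-0.45)(-0.25) = 0.6525
  C_12 = −[(-0.10)(0.90) − (-0.45)(-0.05)] = 0.1125
  C_13 = (-0.10)(-0.25) − (0.85)(-0.05) = 0.0675
  C_21 = −[(-0.30)(0.90) − (-0.35)(-0.25)] = 0.3575
  C_22 = (0.60)(0.90) − (-0.35)(-0.05) = 0.5225
  C_23 = −[(0.60)(-0.25) − (-0.30)(-0.05)] = 0.1650
  C_31 = (-0.30)(-0.45) − (-0.35)(0.85) = 0.4325
  C_32 = −[(0.60)(-0.45) − (-0.35)(-0.10)] = 0.3050
  C_33 = (0.60)(0.85) − (-0.30)(-0.10) = 0.4800
det(I−A) = Σ_j (I−A)_1j·C_1j = (0.60)(0.6525) + (-0.30)(0.1125) + (-0.35)(0.0675) = 0.334125
adj(I−A) = Cᵀ =
  [ 0.6525   0.3575   0.4325]
  [ 0.1125   0.5225   0.3050]
  [ 0.0675   0.1650   0.4800]
(I − A)⁻¹ = adj(I−A) / det(I−A) ≈
  [   1.9529     1.0700     1.2944]
  [   0.3367     1.5638     0.9128]
  [   0.2020     0.4938     1.4366]
Δx = (I − A)⁻¹ Δd with Δd having +100 in the Dairy component and 0 elsewhere.
So Δx_H = L_HD · (+100), where L_HD = adj(I−A)_HD / det(I−A) = 0.1650 / 0.334125.
Δx_H = 0.1650 × (+100) / 0.334125 = 16.50 / 0.334125 ≈ 49.38.

Δx_H = 49.38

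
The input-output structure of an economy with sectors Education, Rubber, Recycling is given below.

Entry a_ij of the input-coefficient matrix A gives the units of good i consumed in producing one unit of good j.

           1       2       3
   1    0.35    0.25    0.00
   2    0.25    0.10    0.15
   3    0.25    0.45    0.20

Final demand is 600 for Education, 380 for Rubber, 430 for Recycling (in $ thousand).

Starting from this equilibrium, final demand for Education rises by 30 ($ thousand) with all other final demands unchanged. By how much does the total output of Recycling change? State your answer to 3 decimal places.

Δx_3 = 27.759

I − A =
  [   0.65    -0.25     0.00]
  [  -0.25     0.90    -0.15]
  [  -0.25    -0.45     0.80]
Cofactors of I−A, C_ij = (−1)^(i+j)·(minor ij) (rows/columns in the sector order above):
  C_11 = (0.90)(0.80) − (-0.15)(-0.45) = 0.6525
  C_12 = −[(-0.25)(0.80) − (-0.15)(-0.25)] = 0.2375
  C_13 = (-0.25)(-0.45) − (0.90)(-0.25) = 0.3375
  C_21 = −[(-0.25)(0.80) − (0.00)(-0.45)] = 0.2000
  C_22 = (0.65)(0.80) − (0.00)(-0.25) = 0.5200
  C_23 = −[(0.65)(-0.45) − (-0.25)(-0.25)] = 0.3550
  C_31 = (-0.25)(-0.15) − (0.00)(0.90) = 0.0375
  C_32 = −[(0.65)(-0.15) − (0.00)(-0.25)] = 0.0975
  C_33 = (0.65)(0.90) − (-0.25)(-0.25) = 0.5225
det(I−A) = Σ_j (I−A)_1j·C_1j = (0.65)(0.6525) + (-0.25)(0.2375) + (0.00)(0.3375) = 0.36475
adj(I−A) = Cᵀ =
  [ 0.6525   0.2000   0.0375]
  [ 0.2375   0.5200   0.0975]
  [ 0.3375   0.3550   0.5225]
(I − A)⁻¹ = adj(I−A) / det(I−A) ≈
  [   1.7889     0.5483     0.1028]
  [   0.6511     1.4256     0.2673]
  [   0.9253     0.9733     1.4325]
Δx = (I − A)⁻¹ Δd with Δd having +30 in the Education component and 0 elsewhere.
So Δx_3 = L_31 · (+30), where L_31 = adj(I−A)_31 / det(I−A) = 0.3375 / 0.36475.
Δx_3 = 0.3375 × (+30) / 0.36475 = 10.125 / 0.36475 ≈ 27.759.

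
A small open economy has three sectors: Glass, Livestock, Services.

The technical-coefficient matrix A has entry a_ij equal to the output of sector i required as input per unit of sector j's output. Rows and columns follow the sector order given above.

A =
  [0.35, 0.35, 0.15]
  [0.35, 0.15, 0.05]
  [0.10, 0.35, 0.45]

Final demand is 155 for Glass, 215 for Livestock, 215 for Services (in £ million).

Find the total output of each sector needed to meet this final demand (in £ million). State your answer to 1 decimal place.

I − A =
  [   0.65    -0.35    -0.15]
  [  -0.35     0.85    -0.05]
  [  -0.10    -0.35     0.55]
Cofactors of I−A, C_ij = (−1)^(i+j)·(minor ij) (rows/columns in the sector order above):
  C_11 = (0.85)(0.55) − (-0.05)(-0.35) = 0.4500
  C_12 = −[(-0.35)(0.55) − (-0.05)(-0.10)] = 0.1975
  C_13 = (-0.35)(-0.35) − (0.85)(-0.10) = 0.2075
  C_21 = −[(-0.35)(0.55) − (-0.15)(-0.35)] = 0.2450
  C_22 = (0.65)(0.55) − (-0.15)(-0.10) = 0.3425
  C_23 = −[(0.65)(-0.35) − (-0.35)(-0.10)] = 0.2625
  C_31 = (-0.35)(-0.05) − (-0.15)(0.85) = 0.1450
  C_32 = −[(0.65)(-0.05) − (-0.15)(-0.35)] = 0.0850
  C_33 = (0.65)(0.85) − (-0.35)(-0.35) = 0.4300
det(I−A) = Σ_j (I−A)_1j·C_1j = (0.65)(0.4500) + (-0.35)(0.1975) + (-0.15)(0.2075) = 0.19225
adj(I−A) = Cᵀ =
  [ 0.4500   0.2450   0.1450]
  [ 0.1975   0.3425   0.0850]
  [ 0.2075   0.2625   0.4300]
(I − A)⁻¹ = adj(I−A) / det(I−A) ≈
  [   2.3407     1.2744     0.7542]
  [   1.0273     1.7815     0.4421]
  [   1.0793     1.3654     2.2367]
x = (I − A)⁻¹ d = adj(I−A)·d / det(I−A), with det(I−A) = 0.19225:
  x_1 = (0.4500·155 + 0.2450·215 + 0.1450·215) / 0.19225 = 153.60 / 0.19225 ≈ 799.0
  x_2 = (0.1975·155 + 0.3425·215 + 0.0850·215) / 0.19225 = 122.525 / 0.19225 ≈ 637.3
  x_3 = (0.2075·155 + 0.2625·215 + 0.4300·215) / 0.19225 = 181.05 / 0.19225 ≈ 941.7

x_1 = 799.0, x_2 = 637.3, x_3 = 941.7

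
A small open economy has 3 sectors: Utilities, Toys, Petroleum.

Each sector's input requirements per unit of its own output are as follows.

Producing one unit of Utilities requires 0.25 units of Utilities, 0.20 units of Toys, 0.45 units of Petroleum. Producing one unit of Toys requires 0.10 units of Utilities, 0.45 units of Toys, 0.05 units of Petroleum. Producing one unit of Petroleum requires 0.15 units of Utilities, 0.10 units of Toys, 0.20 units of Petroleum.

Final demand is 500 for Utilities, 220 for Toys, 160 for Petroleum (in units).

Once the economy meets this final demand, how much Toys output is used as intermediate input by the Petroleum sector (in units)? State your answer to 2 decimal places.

z_TP = 78.50

I − A =
  [   0.75    -0.10    -0.15]
  [  -0.20     0.55    -0.10]
  [  -0.45    -0.05     0.80]
Cofactors of I−A, C_ij = (−1)^(i+j)·(minor ij) (rows/columns in the sector order above):
  C_11 = (0.55)(0.80) − (-0.10)(-0.05) = 0.4350
  C_12 = −[(-0.20)(0.80) − (-0.10)(-0.45)] = 0.2050
  C_13 = (-0.20)(-0.05) − (0.55)(-0.45) = 0.2575
  C_21 = −[(-0.10)(0.80) − (-0.15)(-0.05)] = 0.0875
  C_22 = (0.75)(0.80) − (-0.15)(-0.45) = 0.5325
  C_23 = −[(0.75)(-0.05) − (-0.10)(-0.45)] = 0.0825
  C_31 = (-0.10)(-0.10) − (-0.15)(0.55) = 0.0925
  C_32 = −[(0.75)(-0.10) − (-0.15)(-0.20)] = 0.1050
  C_33 = (0.75)(0.55) − (-0.10)(-0.20) = 0.3925
det(I−A) = Σ_j (I−A)_1j·C_1j = (0.75)(0.4350) + (-0.10)(0.2050) + (-0.15)(0.2575) = 0.267125
adj(I−A) = Cᵀ =
  [ 0.4350   0.0875   0.0925]
  [ 0.2050   0.5325   0.1050]
  [ 0.2575   0.0825   0.3925]
(I − A)⁻¹ = adj(I−A) / det(I−A) ≈
  [   1.6285     0.3276     0.3463]
  [   0.7674     1.9934     0.3931]
  [   0.9640     0.3088     1.4693]
First solve x = (I − A)⁻¹ d = adj(I−A)·d / det(I−A); in particular x_P = (0.2575·500 + 0.0825·220 + 0.3925·160) / 0.267125 = 209.70 / 0.267125 ≈ 785.0257.
Intermediate flow from T to P: z_TP = a_TP · x_P = 0.10 × 209.70 / 0.267125 = 20.97 / 0.267125 ≈ 78.50.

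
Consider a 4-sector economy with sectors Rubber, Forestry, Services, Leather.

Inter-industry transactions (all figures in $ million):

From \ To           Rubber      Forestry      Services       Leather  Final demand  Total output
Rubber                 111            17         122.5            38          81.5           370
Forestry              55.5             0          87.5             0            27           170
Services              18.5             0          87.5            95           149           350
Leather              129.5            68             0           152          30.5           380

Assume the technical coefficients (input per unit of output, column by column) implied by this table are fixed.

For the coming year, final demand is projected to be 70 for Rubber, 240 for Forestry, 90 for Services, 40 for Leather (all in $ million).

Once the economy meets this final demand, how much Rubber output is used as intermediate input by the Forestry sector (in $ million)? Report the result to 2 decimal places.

z_RF = 38.29

Technical coefficients a_ij = z_ij / X_j:
  a_RR = 111/370 = 0.30, a_FR = 55.5/370 = 0.15, a_SR = 18.5/370 = 0.05, a_LR = 129.5/370 = 0.35
  a_RF = 17/170 = 0.10, a_FF = 0/170 = 0.00, a_SF = 0/170 = 0.00, a_LF = 68/170 = 0.40
  a_RS = 122.5/350 = 0.35, a_FS = 87.5/350 = 0.25, a_SS = 87.5/350 = 0.25, a_LS = 0/350 = 0.00
  a_RL = 38/380 = 0.10, a_FL = 0/380 = 0.00, a_SL = 95/380 = 0.25, a_LL = 152/380 = 0.40
I − A =
  [   0.70    -0.10    -0.35    -0.10]
  [  -0.15     1.00    -0.25     0.00]
  [  -0.05     0.00     0.75    -0.25]
  [  -0.35    -0.40     0.00     0.60]
Compute the cofactors C_ij = (−1)^(i+j)·(3×3 minor ij) of I−A; the adjugate is their transpose:
adj(I−A) = Cᵀ =
  [ 0.425000   0.110000   0.235000   0.168750]
  [ 0.096875   0.247625   0.127750   0.069375]
  [ 0.132500   0.083750   0.370000   0.176250]
  [ 0.312500   0.229250   0.222250   0.495000]
det(I−A) = Σ_j (I−A)_1j·C_1j = (0.70)(0.425000) + (-0.10)(0.096875) + (-0.35)(0.132500) + (-0.10)(0.312500) = 0.2101875
(I − A)⁻¹ = adj(I−A) / det(I−A) ≈
  [   2.0220     0.5233     1.1180     0.8029]
  [   0.4609     1.1781     0.6078     0.3301]
  [   0.6304     0.3985     1.7603     0.8385]
  [   1.4868     1.0907     1.0574     2.3550]
First solve x = (I − A)⁻¹ d = adj(I−A)·d / det(I−A); in particular x_F = (0.096875·70 + 0.247625·240 + 0.127750·90 + 0.069375·40) / 0.2101875 = 80.48375 / 0.2101875 ≈ 382.9141.
Intermediate flow from R to F: z_RF = a_RF · x_F = 0.10 × 80.48375 / 0.2101875 = 8.048375 / 0.2101875 ≈ 38.29.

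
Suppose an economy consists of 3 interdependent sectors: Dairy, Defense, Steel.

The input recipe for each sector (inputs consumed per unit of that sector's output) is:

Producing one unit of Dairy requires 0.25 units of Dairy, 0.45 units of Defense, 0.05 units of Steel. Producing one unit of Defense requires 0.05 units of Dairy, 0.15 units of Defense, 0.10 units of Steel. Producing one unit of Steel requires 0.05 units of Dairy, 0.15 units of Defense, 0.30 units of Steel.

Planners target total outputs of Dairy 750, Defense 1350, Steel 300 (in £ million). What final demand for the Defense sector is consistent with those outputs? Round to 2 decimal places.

d_2 = 765.00

I − A =
  [   0.75    -0.05    -0.05]
  [  -0.45     0.85    -0.15]
  [  -0.05    -0.10     0.70]
d = (I − A) x:
  d_1 = (+0.75)·750 + (-0.05)·1350 + (-0.05)·300 = 480.00
  d_2 = (-0.45)·750 + (+0.85)·1350 + (-0.15)·300 = 765.00
  d_3 = (-0.05)·750 + (-0.10)·1350 + (+0.70)·300 = 37.50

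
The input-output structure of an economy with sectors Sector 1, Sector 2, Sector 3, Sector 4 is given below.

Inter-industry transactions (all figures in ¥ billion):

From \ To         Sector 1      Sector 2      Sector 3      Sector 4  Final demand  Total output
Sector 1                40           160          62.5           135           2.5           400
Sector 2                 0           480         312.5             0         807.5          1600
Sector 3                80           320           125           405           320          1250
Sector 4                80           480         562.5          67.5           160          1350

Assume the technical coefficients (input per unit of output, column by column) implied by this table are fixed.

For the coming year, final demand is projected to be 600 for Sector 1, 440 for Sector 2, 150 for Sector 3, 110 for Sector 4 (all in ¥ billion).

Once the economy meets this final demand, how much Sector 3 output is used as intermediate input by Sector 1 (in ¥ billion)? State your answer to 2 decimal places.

z_31 = 189.13

Technical coefficients a_ij = z_ij / X_j:
  a_11 = 40/400 = 0.10, a_21 = 0/400 = 0.00, a_31 = 80/400 = 0.20, a_41 = 80/400 = 0.20
  a_12 = 160/1600 = 0.10, a_22 = 480/1600 = 0.30, a_32 = 320/1600 = 0.20, a_42 = 480/1600 = 0.30
  a_13 = 62.5/1250 = 0.05, a_23 = 312.5/1250 = 0.25, a_33 = 125/1250 = 0.10, a_43 = 562.5/1250 = 0.45
  a_14 = 135/1350 = 0.10, a_24 = 0/1350 = 0.00, a_34 = 405/1350 = 0.30, a_44 = 67.5/1350 = 0.05
I − A =
  [   0.90    -0.10    -0.05    -0.10]
  [   0.00     0.70    -0.25     0.00]
  [  -0.20    -0.20     0.90    -0.30]
  [  -0.20    -0.30    -0.45     0.95]
Compute the cofactors C_ij = (−1)^(i+j)·(3×3 minor ij) of I−A; the adjugate is their transpose:
adj(I−A) = Cᵀ =
  [ 0.43400   0.12200   0.09600   0.07600]
  [ 0.06250   0.60850   0.20875   0.07250]
  [ 0.17500   0.27900   0.58450   0.20300]
  [ 0.19400   0.35000   0.36300   0.51000]
det(I−A) = Σ_j (I−A)_1j·C_1j = (0.90)(0.43400) + (-0.10)(0.06250) + (-0.05)(0.17500) + (-0.10)(0.19400) = 0.3562
(I − A)⁻¹ = adj(I−A) / det(I−A) ≈
  [   1.2184     0.3425     0.2695     0.2134]
  [   0.1755     1.7083     0.5860     0.2035]
  [   0.4913     0.7833     1.6409     0.5699]
  [   0.5446     0.9826     1.0191     1.4318]
First solve x = (I − A)⁻¹ d = adj(I−A)·d / det(I−A); in particular x_1 = (0.43400·600 + 0.12200·440 + 0.09600·150 + 0.07600·110) / 0.3562 = 336.84 / 0.3562 ≈ 945.6485.
Intermediate flow from 3 to 1: z_31 = a_31 · x_1 = 0.20 × 336.84 / 0.3562 = 67.368 / 0.3562 ≈ 189.13.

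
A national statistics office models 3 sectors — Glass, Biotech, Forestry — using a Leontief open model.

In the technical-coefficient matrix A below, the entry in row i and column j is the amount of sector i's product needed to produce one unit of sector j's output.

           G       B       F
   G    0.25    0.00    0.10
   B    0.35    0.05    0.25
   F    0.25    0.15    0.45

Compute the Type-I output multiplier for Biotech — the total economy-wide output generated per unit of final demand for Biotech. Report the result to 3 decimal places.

m_B = 1.538

I − A =
  [   0.75     0.00    -0.10]
  [  -0.35     0.95    -0.25]
  [  -0.25    -0.15     0.55]
Cofactors of I−A, C_ij = (−1)^(i+j)·(minor ij) (rows/columns in the sector order above):
  C_11 = (0.95)(0.55) − (-0.25)(-0.15) = 0.4850
  C_12 = −[(-0.35)(0.55) − (-0.25)(-0.25)] = 0.2550
  C_13 = (-0.35)(-0.15) − (0.95)(-0.25) = 0.2900
  C_21 = −[(0.00)(0.55) − (-0.10)(-0.15)] = 0.0150
  C_22 = (0.75)(0.55) − (-0.10)(-0.25) = 0.3875
  C_23 = −[(0.75)(-0.15) − (0.00)(-0.25)] = 0.1125
  C_31 = (0.00)(-0.25) − (-0.10)(0.95) = 0.0950
  C_32 = −[(0.75)(-0.25) − (-0.10)(-0.35)] = 0.2225
  C_33 = (0.75)(0.95) − (0.00)(-0.35) = 0.7125
det(I−A) = Σ_j (I−A)_1j·C_1j = (0.75)(0.4850) + (0.00)(0.2550) + (-0.10)(0.2900) = 0.33475
adj(I−A) = Cᵀ =
  [ 0.4850   0.0150   0.0950]
  [ 0.2550   0.3875   0.2225]
  [ 0.2900   0.1125   0.7125]
(I − A)⁻¹ = adj(I−A) / det(I−A) ≈
  [   1.4488     0.0448     0.2838]
  [   0.7618     1.1576     0.6647]
  [   0.8663     0.3361     2.1285]
The output multiplier for sector j is the column-j sum of the Leontief inverse (I − A)⁻¹ = adj(I−A) / det(I−A).
Column B of adj(I−A): (0.0150, 0.3875, 0.1125); det(I−A) = 0.33475.
m_B = (0.0150 + 0.3875 + 0.1125) / 0.33475 = 0.515 / 0.33475 ≈ 1.538.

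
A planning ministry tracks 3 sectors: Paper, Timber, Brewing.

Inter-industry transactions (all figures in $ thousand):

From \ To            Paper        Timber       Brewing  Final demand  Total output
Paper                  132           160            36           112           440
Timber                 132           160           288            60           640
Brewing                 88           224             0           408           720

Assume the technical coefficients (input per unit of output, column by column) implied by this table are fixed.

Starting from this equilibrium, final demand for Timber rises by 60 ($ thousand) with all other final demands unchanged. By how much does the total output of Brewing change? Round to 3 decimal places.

Technical coefficients a_ij = z_ij / X_j:
  a_11 = 132/440 = 0.30, a_21 = 132/440 = 0.30, a_31 = 88/440 = 0.20
  a_12 = 160/640 = 0.25, a_22 = 160/640 = 0.25, a_32 = 224/640 = 0.35
  a_13 = 36/720 = 0.05, a_23 = 288/720 = 0.40, a_33 = 0/720 = 0.00
I − A =
  [   0.70    -0.25    -0.05]
  [  -0.30     0.75    -0.40]
  [  -0.20    -0.35     1.00]
Cofactors of I−A, C_ij = (−1)^(i+j)·(minor ij) (rows/columns in the sector order above):
  C_11 = (0.75)(1.00) − (-0.40)(-0.35) = 0.6100
  C_12 = −[(-0.30)(1.00) − (-0.40)(-0.20)] = 0.3800
  C_13 = (-0.30)(-0.35) − (0.75)(-0.20) = 0.2550
  C_21 = −[(-0.25)(1.00) − (-0.05)(-0.35)] = 0.2675
  C_22 = (0.70)(1.00) − (-0.05)(-0.20) = 0.6900
  C_23 = −[(0.70)(-0.35) − (-0.25)(-0.20)] = 0.2950
  C_31 = (-0.25)(-0.40) − (-0.05)(0.75) = 0.1375
  C_32 = −[(0.70)(-0.40) − (-0.05)(-0.30)] = 0.2950
  C_33 = (0.70)(0.75) − (-0.25)(-0.30) = 0.4500
det(I−A) = Σ_j (I−A)_1j·C_1j = (0.70)(0.6100) + (-0.25)(0.3800) + (-0.05)(0.2550) = 0.31925
adj(I−A) = Cᵀ =
  [ 0.6100   0.2675   0.1375]
  [ 0.3800   0.6900   0.2950]
  [ 0.2550   0.2950   0.4500]
(I − A)⁻¹ = adj(I−A) / det(I−A) ≈
  [   1.9107     0.8379     0.4307]
  [   1.1903     2.1613     0.9240]
  [   0.7987     0.9240     1.4096]
Δx = (I − A)⁻¹ Δd with Δd having +60 in the Timber component and 0 elsewhere.
So Δx_3 = L_32 · (+60), where L_32 = adj(I−A)_32 / det(I−A) = 0.2950 / 0.31925.
Δx_3 = 0.2950 × (+60) / 0.31925 = 17.70 / 0.31925 ≈ 55.442.

Δx_3 = 55.442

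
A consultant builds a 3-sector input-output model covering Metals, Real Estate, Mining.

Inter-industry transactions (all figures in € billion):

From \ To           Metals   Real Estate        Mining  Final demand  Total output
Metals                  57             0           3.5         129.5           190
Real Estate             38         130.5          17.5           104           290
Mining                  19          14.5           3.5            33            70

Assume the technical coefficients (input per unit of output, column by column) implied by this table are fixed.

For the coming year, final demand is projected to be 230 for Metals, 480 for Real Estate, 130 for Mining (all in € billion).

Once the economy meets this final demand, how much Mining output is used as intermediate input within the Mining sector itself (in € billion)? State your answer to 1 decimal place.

z_33 = 11.6

Technical coefficients a_ij = z_ij / X_j:
  a_11 = 57/190 = 0.30, a_21 = 38/190 = 0.20, a_31 = 19/190 = 0.10
  a_12 = 0/290 = 0.00, a_22 = 130.5/290 = 0.45, a_32 = 14.5/290 = 0.05
  a_13 = 3.5/70 = 0.05, a_23 = 17.5/70 = 0.25, a_33 = 3.5/70 = 0.05
I − A =
  [   0.70     0.00    -0.05]
  [  -0.20     0.55    -0.25]
  [  -0.10    -0.05     0.95]
Cofactors of I−A, C_ij = (−1)^(i+j)·(minor ij) (rows/columns in the sector order above):
  C_11 = (0.55)(0.95) − (-0.25)(-0.05) = 0.5100
  C_12 = −[(-0.20)(0.95) − (-0.25)(-0.10)] = 0.2150
  C_13 = (-0.20)(-0.05) − (0.55)(-0.10) = 0.0650
  C_21 = −[(0.00)(0.95) − (-0.05)(-0.05)] = 0.0025
  C_22 = (0.70)(0.95) − (-0.05)(-0.10) = 0.6600
  C_23 = −[(0.70)(-0.05) − (0.00)(-0.10)] = 0.0350
  C_31 = (0.00)(-0.25) − (-0.05)(0.55) = 0.0275
  C_32 = −[(0.70)(-0.25) − (-0.05)(-0.20)] = 0.1850
  C_33 = (0.70)(0.55) − (0.00)(-0.20) = 0.3850
det(I−A) = Σ_j (I−A)_1j·C_1j = (0.70)(0.5100) + (0.00)(0.2150) + (-0.05)(0.0650) = 0.35375
adj(I−A) = Cᵀ =
  [ 0.5100   0.0025   0.0275]
  [ 0.2150   0.6600   0.1850]
  [ 0.0650   0.0350   0.3850]
(I − A)⁻¹ = adj(I−A) / det(I−A) ≈
  [   1.4417     0.0071     0.0777]
  [   0.6078     1.8657     0.5230]
  [   0.1837     0.0989     1.0883]
First solve x = (I − A)⁻¹ d = adj(I−A)·d / det(I−A); in particular x_3 = (0.0650·230 + 0.0350·480 + 0.3850·130) / 0.35375 = 81.80 / 0.35375 ≈ 231.237.
Intermediate flow from 3 to 3: z_33 = a_33 · x_3 = 0.05 × 81.80 / 0.35375 = 4.09 / 0.35375 ≈ 11.6.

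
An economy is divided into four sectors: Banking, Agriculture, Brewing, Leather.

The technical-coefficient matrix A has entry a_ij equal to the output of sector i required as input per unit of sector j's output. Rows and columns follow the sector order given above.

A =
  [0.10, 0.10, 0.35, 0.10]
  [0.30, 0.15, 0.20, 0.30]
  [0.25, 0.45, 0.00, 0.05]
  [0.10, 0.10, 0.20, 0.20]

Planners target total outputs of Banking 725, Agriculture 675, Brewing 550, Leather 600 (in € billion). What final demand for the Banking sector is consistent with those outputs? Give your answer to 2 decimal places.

d_1 = 332.50

I − A =
  [   0.90    -0.10    -0.35    -0.10]
  [  -0.30     0.85    -0.20    -0.30]
  [  -0.25    -0.45     1.00    -0.05]
  [  -0.10    -0.10    -0.20     0.80]
d = (I − A) x:
  d_1 = (+0.90)·725 + (-0.10)·675 + (-0.35)·550 + (-0.10)·600 = 332.50
  d_2 = (-0.30)·725 + (+0.85)·675 + (-0.20)·550 + (-0.30)·600 = 66.25
  d_3 = (-0.25)·725 + (-0.45)·675 + (+1.00)·550 + (-0.05)·600 = 35.00
  d_4 = (-0.10)·725 + (-0.10)·675 + (-0.20)·550 + (+0.80)·600 = 230.00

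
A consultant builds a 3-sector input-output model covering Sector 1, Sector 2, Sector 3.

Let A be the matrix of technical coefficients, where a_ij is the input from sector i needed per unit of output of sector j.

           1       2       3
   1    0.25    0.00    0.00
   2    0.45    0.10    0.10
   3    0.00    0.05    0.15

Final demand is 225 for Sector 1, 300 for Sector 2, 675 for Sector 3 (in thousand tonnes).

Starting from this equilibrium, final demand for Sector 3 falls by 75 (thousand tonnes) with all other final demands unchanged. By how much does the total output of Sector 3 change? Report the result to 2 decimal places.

Δx_3 = -88.82

I − A =
  [   0.75     0.00     0.00]
  [  -0.45     0.90    -0.10]
  [   0.00    -0.05     0.85]
Cofactors of I−A, C_ij = (−1)^(i+j)·(minor ij) (rows/columns in the sector order above):
  C_11 = (0.90)(0.85) − (-0.10)(-0.05) = 0.7600
  C_12 = −[(-0.45)(0.85) − (-0.10)(0.00)] = 0.3825
  C_13 = (-0.45)(-0.05) − (0.90)(0.00) = 0.0225
  C_21 = −[(0.00)(0.85) − (0.00)(-0.05)] = 0.0000
  C_22 = (0.75)(0.85) − (0.00)(0.00) = 0.6375
  C_23 = −[(0.75)(-0.05) − (0.00)(0.00)] = 0.0375
  C_31 = (0.00)(-0.10) − (0.00)(0.90) = 0.0000
  C_32 = −[(0.75)(-0.10) − (0.00)(-0.45)] = 0.0750
  C_33 = (0.75)(0.90) − (0.00)(-0.45) = 0.6750
det(I−A) = Σ_j (I−A)_1j·C_1j = (0.75)(0.7600) + (0.00)(0.3825) + (0.00)(0.0225) = 0.5700
adj(I−A) = Cᵀ =
  [ 0.7600   0.0000   0.0000]
  [ 0.3825   0.6375   0.0750]
  [ 0.0225   0.0375   0.6750]
(I − A)⁻¹ = adj(I−A) / det(I−A) ≈
  [   1.3333     0.0000     0.0000]
  [   0.6711     1.1184     0.1316]
  [   0.0395     0.0658     1.1842]
Δx = (I − A)⁻¹ Δd with Δd having -75 in the Sector 3 component and 0 elsewhere.
So Δx_3 = L_33 · (-75), where L_33 = adj(I−A)_33 / det(I−A) = 0.6750 / 0.5700.
Δx_3 = 0.6750 × (-75) / 0.5700 = -50.625 / 0.5700 ≈ -88.82.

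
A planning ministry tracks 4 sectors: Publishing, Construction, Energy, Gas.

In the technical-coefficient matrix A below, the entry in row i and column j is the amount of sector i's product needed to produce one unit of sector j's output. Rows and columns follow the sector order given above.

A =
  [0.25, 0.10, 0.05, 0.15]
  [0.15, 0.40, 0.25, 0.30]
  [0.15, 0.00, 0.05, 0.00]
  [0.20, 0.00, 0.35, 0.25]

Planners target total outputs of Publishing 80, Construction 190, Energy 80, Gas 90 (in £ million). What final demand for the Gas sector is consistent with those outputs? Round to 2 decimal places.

I − A =
  [   0.75    -0.10    -0.05    -0.15]
  [  -0.15     0.60    -0.25    -0.30]
  [  -0.15     0.00     0.95     0.00]
  [  -0.20     0.00    -0.35     0.75]
d = (I − A) x:
  d_1 = (+0.75)·80 + (-0.10)·190 + (-0.05)·80 + (-0.15)·90 = 23.50
  d_2 = (-0.15)·80 + (+0.60)·190 + (-0.25)·80 + (-0.30)·90 = 55.00
  d_3 = (-0.15)·80 + (+0.00)·190 + (+0.95)·80 + (+0.00)·90 = 64.00
  d_4 = (-0.20)·80 + (+0.00)·190 + (-0.35)·80 + (+0.75)·90 = 23.50

d_4 = 23.50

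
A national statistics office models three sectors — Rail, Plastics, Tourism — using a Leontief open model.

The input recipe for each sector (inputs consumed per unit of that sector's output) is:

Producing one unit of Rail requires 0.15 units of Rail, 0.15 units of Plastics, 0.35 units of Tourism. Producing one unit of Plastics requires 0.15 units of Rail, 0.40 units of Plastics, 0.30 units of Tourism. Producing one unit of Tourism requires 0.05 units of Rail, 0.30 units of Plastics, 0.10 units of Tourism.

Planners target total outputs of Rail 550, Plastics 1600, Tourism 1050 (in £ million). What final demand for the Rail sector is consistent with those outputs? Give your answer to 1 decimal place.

I − A =
  [   0.85    -0.15    -0.05]
  [  -0.15     0.60    -0.30]
  [  -0.35    -0.30     0.90]
d = (I − A) x:
  d_1 = (+0.85)·550 + (-0.15)·1600 + (-0.05)·1050 = 175.0
  d_2 = (-0.15)·550 + (+0.60)·1600 + (-0.30)·1050 = 562.5
  d_3 = (-0.35)·550 + (-0.30)·1600 + (+0.90)·1050 = 272.5

d_1 = 175.0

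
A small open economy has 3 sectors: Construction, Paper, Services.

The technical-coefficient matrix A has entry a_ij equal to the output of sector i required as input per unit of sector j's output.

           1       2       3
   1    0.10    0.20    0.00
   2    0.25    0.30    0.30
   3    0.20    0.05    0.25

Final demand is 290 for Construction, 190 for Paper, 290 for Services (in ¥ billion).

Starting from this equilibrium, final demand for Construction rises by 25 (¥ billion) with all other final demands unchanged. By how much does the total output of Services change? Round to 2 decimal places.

Δx_3 = 9.31

I − A =
  [   0.90    -0.20     0.00]
  [  -0.25     0.70    -0.30]
  [  -0.20    -0.05     0.75]
Cofactors of I−A, C_ij = (−1)^(i+j)·(minor ij) (rows/columns in the sector order above):
  C_11 = (0.70)(0.75) − (-0.30)(-0.05) = 0.5100
  C_12 = −[(-0.25)(0.75) − (-0.30)(-0.20)] = 0.2475
  C_13 = (-0.25)(-0.05) − (0.70)(-0.20) = 0.1525
  C_21 = −[(-0.20)(0.75) − (0.00)(-0.05)] = 0.1500
  C_22 = (0.90)(0.75) − (0.00)(-0.20) = 0.6750
  C_23 = −[(0.90)(-0.05) − (-0.20)(-0.20)] = 0.0850
  C_31 = (-0.20)(-0.30) − (0.00)(0.70) = 0.0600
  C_32 = −[(0.90)(-0.30) − (0.00)(-0.25)] = 0.2700
  C_33 = (0.90)(0.70) − (-0.20)(-0.25) = 0.5800
det(I−A) = Σ_j (I−A)_1j·C_1j = (0.90)(0.5100) + (-0.20)(0.2475) + (0.00)(0.1525) = 0.4095
adj(I−A) = Cᵀ =
  [ 0.5100   0.1500   0.0600]
  [ 0.2475   0.6750   0.2700]
  [ 0.1525   0.0850   0.5800]
(I − A)⁻¹ = adj(I−A) / det(I−A) ≈
  [   1.2454     0.3663     0.1465]
  [   0.6044     1.6484     0.6593]
  [   0.3724     0.2076     1.4164]
Δx = (I − A)⁻¹ Δd with Δd having +25 in the Construction component and 0 elsewhere.
So Δx_3 = L_31 · (+25), where L_31 = adj(I−A)_31 / det(I−A) = 0.1525 / 0.4095.
Δx_3 = 0.1525 × (+25) / 0.4095 = 3.8125 / 0.4095 ≈ 9.31.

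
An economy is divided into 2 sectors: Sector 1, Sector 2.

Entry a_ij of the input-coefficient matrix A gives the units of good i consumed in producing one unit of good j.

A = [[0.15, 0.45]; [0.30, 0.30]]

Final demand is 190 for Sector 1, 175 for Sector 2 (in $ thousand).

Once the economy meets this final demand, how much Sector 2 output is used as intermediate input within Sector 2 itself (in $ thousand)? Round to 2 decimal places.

z_22 = 134.18

I − A =
  [   0.85    -0.45]
  [  -0.30     0.70]
det(I−A) = (0.85)(0.70) − (-0.45)(-0.30) = 0.4600
adj(I−A) = [[0.70, 0.45], [0.30, 0.85]]
(I − A)⁻¹ = adj(I−A) / det(I−A) ≈
  [   1.5217     0.9783]
  [   0.6522     1.8478]
First solve x = (I − A)⁻¹ d = adj(I−A)·d / det(I−A); in particular x_2 = (0.30·190 + 0.85·175) / 0.4600 = 205.75 / 0.4600 ≈ 447.2826.
Intermediate flow from 2 to 2: z_22 = a_22 · x_2 = 0.30 × 205.75 / 0.4600 = 61.725 / 0.4600 ≈ 134.18.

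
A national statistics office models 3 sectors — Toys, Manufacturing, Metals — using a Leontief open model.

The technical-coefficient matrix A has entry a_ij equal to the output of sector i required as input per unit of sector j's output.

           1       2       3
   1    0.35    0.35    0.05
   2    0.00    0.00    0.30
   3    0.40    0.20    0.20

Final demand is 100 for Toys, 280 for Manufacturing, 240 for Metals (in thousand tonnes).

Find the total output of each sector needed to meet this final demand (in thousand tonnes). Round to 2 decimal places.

x_1 = 459.19, x_2 = 474.46, x_3 = 648.21

I − A =
  [   0.65    -0.35    -0.05]
  [   0.00     1.00    -0.30]
  [  -0.40    -0.20     0.80]
Cofactors of I−A, C_ij = (−1)^(i+j)·(minor ij) (rows/columns in the sector order above):
  C_11 = (1.00)(0.80) − (-0.30)(-0.20) = 0.7400
  C_12 = −[(0.00)(0.80) − (-0.30)(-0.40)] = 0.1200
  C_13 = (0.00)(-0.20) − (1.00)(-0.40) = 0.4000
  C_21 = −[(-0.35)(0.80) − (-0.05)(-0.20)] = 0.2900
  C_22 = (0.65)(0.80) − (-0.05)(-0.40) = 0.5000
  C_23 = −[(0.65)(-0.20) − (-0.35)(-0.40)] = 0.2700
  C_31 = (-0.35)(-0.30) − (-0.05)(1.00) = 0.1550
  C_32 = −[(0.65)(-0.30) − (-0.05)(0.00)] = 0.1950
  C_33 = (0.65)(1.00) − (-0.35)(0.00) = 0.6500
det(I−A) = Σ_j (I−A)_1j·C_1j = (0.65)(0.7400) + (-0.35)(0.1200) + (-0.05)(0.4000) = 0.4190
adj(I−A) = Cᵀ =
  [ 0.7400   0.2900   0.1550]
  [ 0.1200   0.5000   0.1950]
  [ 0.4000   0.2700   0.6500]
(I − A)⁻¹ = adj(I−A) / det(I−A) ≈
  [   1.7661     0.6921     0.3699]
  [   0.2864     1.1933     0.4654]
  [   0.9547     0.6444     1.5513]
x = (I − A)⁻¹ d = adj(I−A)·d / det(I−A), with det(I−A) = 0.4190:
  x_1 = (0.7400·100 + 0.2900·280 + 0.1550·240) / 0.4190 = 192.40 / 0.4190 ≈ 459.19
  x_2 = (0.1200·100 + 0.5000·280 + 0.1950·240) / 0.4190 = 198.80 / 0.4190 ≈ 474.46
  x_3 = (0.4000·100 + 0.2700·280 + 0.6500·240) / 0.4190 = 271.60 / 0.4190 ≈ 648.21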